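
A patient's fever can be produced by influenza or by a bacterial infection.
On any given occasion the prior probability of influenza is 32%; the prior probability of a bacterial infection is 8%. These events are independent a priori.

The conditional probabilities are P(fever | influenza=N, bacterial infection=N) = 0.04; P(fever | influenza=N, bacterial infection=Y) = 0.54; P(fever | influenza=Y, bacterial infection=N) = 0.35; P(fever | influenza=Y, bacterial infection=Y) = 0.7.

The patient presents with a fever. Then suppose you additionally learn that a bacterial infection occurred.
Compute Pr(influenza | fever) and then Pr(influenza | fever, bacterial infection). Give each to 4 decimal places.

Pr(influenza | fever) ≈ 0.6898; Pr(influenza | fever, bacterial infection) ≈ 0.3789

By total probability over the 4 (influenza, bacterial infection) configurations:
  P(fever) = 0.04*0.68*0.92 + 0.54*0.68*0.08 + 0.35*0.32*0.92 + 0.7*0.32*0.08
        = 0.025024 + 0.029376 + 0.103040 + 0.017920 = 0.175360
Keeping only the influenza-present terms gives 0.120960, so
  P(influenza | fever) = 0.120960 / 0.175360 ≈ 0.6898

Now condition on the additional information:
By total probability over both values of influenza:
  P(fever | bacterial infection) = 0.54*0.68 + 0.7*0.32
        = 0.367200 + 0.224000 = 0.591200
The terms with influenza present sum to 0.224000, so
  P(influenza | fever, bacterial infection) = 0.224000 / 0.591200 ≈ 0.3789
— bacterial infection explains away the evidence for influenza.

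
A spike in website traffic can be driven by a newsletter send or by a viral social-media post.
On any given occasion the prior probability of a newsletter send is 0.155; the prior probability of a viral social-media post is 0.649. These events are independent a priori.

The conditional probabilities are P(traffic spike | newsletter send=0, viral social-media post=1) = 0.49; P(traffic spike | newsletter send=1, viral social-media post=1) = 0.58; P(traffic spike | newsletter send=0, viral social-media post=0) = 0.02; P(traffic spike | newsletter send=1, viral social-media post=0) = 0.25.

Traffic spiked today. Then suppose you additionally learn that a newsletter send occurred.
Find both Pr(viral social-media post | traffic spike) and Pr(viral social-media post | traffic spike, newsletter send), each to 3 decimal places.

Pr(viral social-media post | traffic spike) ≈ 0.944; Pr(viral social-media post | traffic spike, newsletter send) ≈ 0.811

Enumerate the 4 (newsletter send, viral social-media post) configurations and weight by the priors:
  P(traffic spike) = 0.02×0.845×0.351 + 0.49×0.845×0.649 + 0.25×0.155×0.351 + 0.58×0.155×0.649
        = 0.005932 + 0.268718 + 0.013601 + 0.058345 = 0.346596
Keeping only the viral social-media post-present terms gives 0.327063, so
  P(viral social-media post | traffic spike) = 0.327063 / 0.346596 ≈ 0.944

With the extra evidence:
Weight on viral social-media post=true, given the evidence: 0.58·0.649 = 0.376420
Normalizer over all consistent configurations: 0.25·0.351 + 0.58·0.649 = 0.464170
Posterior = 0.376420 / 0.464170 ≈ 0.811
— newsletter send explains away the evidence for viral social-media post.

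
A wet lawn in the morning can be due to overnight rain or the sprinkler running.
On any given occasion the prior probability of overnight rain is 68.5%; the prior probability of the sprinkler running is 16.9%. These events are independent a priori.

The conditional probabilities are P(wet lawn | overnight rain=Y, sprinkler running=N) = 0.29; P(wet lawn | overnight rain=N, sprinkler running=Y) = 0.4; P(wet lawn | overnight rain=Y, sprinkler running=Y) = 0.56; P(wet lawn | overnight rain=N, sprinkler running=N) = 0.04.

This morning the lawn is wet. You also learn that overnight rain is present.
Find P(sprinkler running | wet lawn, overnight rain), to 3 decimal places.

P(wet lawn | overnight rain) = 0.29×0.831 + 0.56×0.169 = 0.240990 + 0.094640 = 0.335630
Restricting to configurations with sprinkler running present: 0.56×0.169 = 0.094640.
P(sprinkler running | wet lawn, overnight rain) = 0.094640 / 0.335630 ≈ 0.282

P(sprinkler running | wet lawn, overnight rain) ≈ 0.282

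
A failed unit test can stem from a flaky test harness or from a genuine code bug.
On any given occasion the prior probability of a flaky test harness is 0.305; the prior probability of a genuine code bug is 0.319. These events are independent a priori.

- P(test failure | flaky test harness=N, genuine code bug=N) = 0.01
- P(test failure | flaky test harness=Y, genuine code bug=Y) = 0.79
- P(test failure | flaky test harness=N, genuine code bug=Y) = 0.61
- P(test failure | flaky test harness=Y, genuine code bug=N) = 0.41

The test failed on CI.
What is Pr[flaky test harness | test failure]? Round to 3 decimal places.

By total probability over the 4 (flaky test harness, genuine code bug) configurations:
  P(test failure) = 0.01×0.695×0.681 + 0.61×0.695×0.319 + 0.41×0.305×0.681 + 0.79×0.305×0.319
        = 0.004733 + 0.135240 + 0.085159 + 0.076863 = 0.301995
Configurations with flaky test harness contribute 0.162022, so
  P(flaky test harness | test failure) = 0.162022 / 0.301995 ≈ 0.537

Pr[flaky test harness | test failure] ≈ 0.537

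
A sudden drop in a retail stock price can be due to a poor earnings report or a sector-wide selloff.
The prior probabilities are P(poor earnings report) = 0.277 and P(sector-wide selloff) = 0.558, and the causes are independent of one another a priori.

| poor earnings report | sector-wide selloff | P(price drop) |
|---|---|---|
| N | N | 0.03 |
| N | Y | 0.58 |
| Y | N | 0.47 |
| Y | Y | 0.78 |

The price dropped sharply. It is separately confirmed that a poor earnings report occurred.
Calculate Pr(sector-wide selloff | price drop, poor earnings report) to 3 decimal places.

Pr(sector-wide selloff | price drop, poor earnings report) ≈ 0.677

P(price drop | poor earnings report) = 0.47·0.442 + 0.78·0.558 = 0.207740 + 0.435240 = 0.642980
Of this, 0.435240 comes from 0.78·0.558 (the sector-wide selloff=true cases).
So P(sector-wide selloff | price drop, poor earnings report) = 0.435240/0.642980 ≈ 0.677.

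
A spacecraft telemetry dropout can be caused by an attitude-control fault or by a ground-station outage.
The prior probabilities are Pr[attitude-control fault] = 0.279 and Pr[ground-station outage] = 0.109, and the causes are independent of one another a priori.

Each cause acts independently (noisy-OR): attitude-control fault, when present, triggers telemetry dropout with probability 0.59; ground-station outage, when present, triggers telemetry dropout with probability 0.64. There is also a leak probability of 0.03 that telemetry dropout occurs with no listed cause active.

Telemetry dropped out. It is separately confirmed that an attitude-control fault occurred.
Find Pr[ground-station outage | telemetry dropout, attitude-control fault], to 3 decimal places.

Pr[ground-station outage | telemetry dropout, attitude-control fault] ≈ 0.148

Under noisy-OR, P(telemetry dropout | causes) = 1 − (1−0.03)·∏(1−qᵢ) over the active causes.
Enumerate both values of ground-station outage and weight by the priors:
  P(telemetry dropout | attitude-control fault) = 0.6023×0.891 + 0.856828×0.109
        = 0.536649 + 0.093394 = 0.630043
The terms with ground-station outage present sum to 0.093394, so
  P(ground-station outage | telemetry dropout, attitude-control fault) = 0.093394 / 0.630043 ≈ 0.148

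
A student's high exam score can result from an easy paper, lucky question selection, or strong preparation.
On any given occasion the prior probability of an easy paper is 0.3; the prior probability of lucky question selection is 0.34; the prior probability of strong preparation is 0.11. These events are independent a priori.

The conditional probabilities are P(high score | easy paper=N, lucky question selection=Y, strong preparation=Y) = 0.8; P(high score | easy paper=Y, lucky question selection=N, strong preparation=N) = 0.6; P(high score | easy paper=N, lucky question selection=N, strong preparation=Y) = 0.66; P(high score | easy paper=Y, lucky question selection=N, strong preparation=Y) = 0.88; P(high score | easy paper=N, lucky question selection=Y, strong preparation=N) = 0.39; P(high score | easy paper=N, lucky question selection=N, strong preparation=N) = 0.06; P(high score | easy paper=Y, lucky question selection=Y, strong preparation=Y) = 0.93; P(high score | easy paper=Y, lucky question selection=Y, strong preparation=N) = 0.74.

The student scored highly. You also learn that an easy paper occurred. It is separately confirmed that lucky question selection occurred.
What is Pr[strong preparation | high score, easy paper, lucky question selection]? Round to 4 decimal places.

Sum P(high score|·) weighted by the priors over both values of strong preparation:
  P(high score | easy paper, lucky question selection) = 0.74·0.89 + 0.93·0.11
        = 0.658600 + 0.102300 = 0.760900
The terms with strong preparation present sum to 0.102300, so
  P(strong preparation | high score, easy paper, lucky question selection) = 0.102300 / 0.760900 ≈ 0.1344

Pr[strong preparation | high score, easy paper, lucky question selection] ≈ 0.1344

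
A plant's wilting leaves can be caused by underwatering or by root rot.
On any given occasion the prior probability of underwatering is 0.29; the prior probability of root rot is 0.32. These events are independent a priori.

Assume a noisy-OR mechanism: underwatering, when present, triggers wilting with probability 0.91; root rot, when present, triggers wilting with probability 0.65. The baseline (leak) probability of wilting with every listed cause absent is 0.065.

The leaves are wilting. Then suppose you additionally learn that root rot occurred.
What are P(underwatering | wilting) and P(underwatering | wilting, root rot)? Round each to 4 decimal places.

P(underwatering | wilting) ≈ 0.5950; P(underwatering | wilting, root rot) ≈ 0.3708

Under noisy-OR, P(wilting | causes) = 1 − (1−0.065)·∏(1−qᵢ) over the active causes.
By total probability over the 4 (underwatering, root rot) configurations:
  P(wilting) = 0.065*0.71*0.68 + 0.67275*0.71*0.32 + 0.91585*0.29*0.68 + 0.970548*0.29*0.32
        = 0.031382 + 0.152849 + 0.180606 + 0.090067 = 0.454904
The terms with underwatering present sum to 0.270673, so
  P(underwatering | wilting) = 0.270673 / 0.454904 ≈ 0.5950

With the extra evidence:
P(wilting | root rot) = 0.67275·0.71 + 0.970548·0.29 = 0.477652 + 0.281459 = 0.759111
The underwatering-present share is 0.970548·0.29 = 0.281459.
So P(underwatering | wilting, root rot) = 0.281459/0.759111 ≈ 0.3708.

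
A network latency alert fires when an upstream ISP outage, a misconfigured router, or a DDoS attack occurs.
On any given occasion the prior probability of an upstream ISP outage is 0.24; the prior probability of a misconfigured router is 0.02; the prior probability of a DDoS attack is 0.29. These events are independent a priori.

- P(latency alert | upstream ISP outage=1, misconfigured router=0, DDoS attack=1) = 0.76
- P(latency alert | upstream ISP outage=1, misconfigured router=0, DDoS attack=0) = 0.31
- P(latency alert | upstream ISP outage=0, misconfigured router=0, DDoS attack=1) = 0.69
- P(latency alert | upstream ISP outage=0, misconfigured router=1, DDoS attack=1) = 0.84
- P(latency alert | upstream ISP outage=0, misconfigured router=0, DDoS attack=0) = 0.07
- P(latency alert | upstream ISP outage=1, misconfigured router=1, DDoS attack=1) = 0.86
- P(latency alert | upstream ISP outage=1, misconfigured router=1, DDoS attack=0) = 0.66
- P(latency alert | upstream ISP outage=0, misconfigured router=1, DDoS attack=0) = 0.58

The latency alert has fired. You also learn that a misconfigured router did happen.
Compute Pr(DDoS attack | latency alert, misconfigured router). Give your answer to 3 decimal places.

Pr(DDoS attack | latency alert, misconfigured router) ≈ 0.365

For the numerator, keep only DDoS attack=true terms: 0.185136 + 0.059856 = 0.244992
Normalizer over all consistent configurations: 0.58*0.76*0.71 + 0.84*0.76*0.29 + 0.66*0.24*0.71 + 0.86*0.24*0.29 = 0.670424
P(DDoS attack | latency alert, misconfigured router) = 0.244992/0.670424 ≈ 0.365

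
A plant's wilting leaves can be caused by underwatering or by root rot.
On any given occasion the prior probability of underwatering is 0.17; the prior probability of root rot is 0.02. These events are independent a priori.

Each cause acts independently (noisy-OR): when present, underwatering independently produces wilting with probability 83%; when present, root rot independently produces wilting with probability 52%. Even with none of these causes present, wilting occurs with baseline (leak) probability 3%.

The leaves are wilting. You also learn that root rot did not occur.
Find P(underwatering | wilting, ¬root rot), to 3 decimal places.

P(underwatering | wilting, ¬root rot) ≈ 0.851

Under noisy-OR, P(wilting | causes) = 1 − (1−0.03)·∏(1−qᵢ) over the active causes.
P(wilting | ¬root rot) = 0.03·0.83 + 0.8351·0.17 = 0.024900 + 0.141967 = 0.166867
The underwatering-present share is 0.8351·0.17 = 0.141967.
P(underwatering | wilting, ¬root rot) = 0.141967 / 0.166867 ≈ 0.851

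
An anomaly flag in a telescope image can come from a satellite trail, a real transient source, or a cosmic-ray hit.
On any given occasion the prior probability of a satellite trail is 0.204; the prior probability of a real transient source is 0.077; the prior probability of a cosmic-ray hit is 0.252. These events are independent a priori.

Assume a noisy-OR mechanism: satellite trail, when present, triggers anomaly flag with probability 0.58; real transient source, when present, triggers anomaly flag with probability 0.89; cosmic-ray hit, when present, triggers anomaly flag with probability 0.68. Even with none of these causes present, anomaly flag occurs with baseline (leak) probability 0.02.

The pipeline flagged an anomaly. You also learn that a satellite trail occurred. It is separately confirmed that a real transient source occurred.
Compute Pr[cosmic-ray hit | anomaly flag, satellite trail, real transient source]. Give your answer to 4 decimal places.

Pr[cosmic-ray hit | anomaly flag, satellite trail, real transient source] ≈ 0.2580

Under noisy-OR, P(anomaly flag | causes) = 1 − (1−0.02)·∏(1−qᵢ) over the active causes.
Enumerate both values of cosmic-ray hit and weight by the priors:
  P(anomaly flag | satellite trail, real transient source) = 0.954724·0.748 + 0.985512·0.252
        = 0.714134 + 0.248349 = 0.962483
Configurations with cosmic-ray hit contribute 0.248349, so
  P(cosmic-ray hit | anomaly flag, satellite trail, real transient source) = 0.248349 / 0.962483 ≈ 0.2580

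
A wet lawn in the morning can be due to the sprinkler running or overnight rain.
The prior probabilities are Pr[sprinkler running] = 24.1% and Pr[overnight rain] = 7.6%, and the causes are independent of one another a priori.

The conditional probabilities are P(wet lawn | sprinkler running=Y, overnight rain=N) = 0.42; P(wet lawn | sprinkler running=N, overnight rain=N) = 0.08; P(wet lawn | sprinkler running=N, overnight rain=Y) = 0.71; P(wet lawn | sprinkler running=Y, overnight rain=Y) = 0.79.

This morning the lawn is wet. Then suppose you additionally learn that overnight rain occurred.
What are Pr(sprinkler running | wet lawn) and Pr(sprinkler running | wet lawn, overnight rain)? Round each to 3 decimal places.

Weight on sprinkler running=true, given the evidence: 0.093527 + 0.014470 = 0.107997
Normalizer over all consistent configurations: 0.08×0.759×0.924 + 0.71×0.759×0.076 + 0.42×0.241×0.924 + 0.79×0.241×0.076 = 0.205058
P(sprinkler running | wet lawn) = 0.107997/0.205058 ≈ 0.527

Now also conditioning on overnight rain=true:
Numerator (weight on configurations with sprinkler running): 0.79·0.241 = 0.190390
Normalizer over all consistent configurations: 0.71·0.759 + 0.79·0.241 = 0.729280
Posterior = 0.190390 / 0.729280 ≈ 0.261

Pr(sprinkler running | wet lawn) ≈ 0.527; Pr(sprinkler running | wet lawn, overnight rain) ≈ 0.261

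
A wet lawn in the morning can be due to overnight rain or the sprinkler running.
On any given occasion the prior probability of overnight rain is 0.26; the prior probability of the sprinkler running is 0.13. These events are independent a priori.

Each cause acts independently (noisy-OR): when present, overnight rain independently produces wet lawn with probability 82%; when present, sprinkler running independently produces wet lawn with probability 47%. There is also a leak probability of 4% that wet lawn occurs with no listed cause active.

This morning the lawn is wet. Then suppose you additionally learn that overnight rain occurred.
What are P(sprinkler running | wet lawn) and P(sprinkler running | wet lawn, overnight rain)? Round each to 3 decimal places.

Under noisy-OR, P(wet lawn | causes) = 1 − (1−0.04)·∏(1−qᵢ) over the active causes.
For the numerator, keep only sprinkler running=true terms: 0.047253 + 0.030704 = 0.077957
Normalizer over all consistent configurations: 0.04·0.74·0.87 + 0.4912·0.74·0.13 + 0.8272·0.26·0.87 + 0.908416·0.26·0.13 = 0.290822
Posterior = 0.077957 / 0.290822 ≈ 0.268

With the extra evidence:
For the numerator, keep only sprinkler running=true terms: 0.908416·0.13 = 0.118094
Normalizer over all consistent configurations: 0.8272·0.87 + 0.908416·0.13 = 0.837758
P(sprinkler running | wet lawn, overnight rain) = 0.118094/0.837758 ≈ 0.141

P(sprinkler running | wet lawn) ≈ 0.268; P(sprinkler running | wet lawn, overnight rain) ≈ 0.141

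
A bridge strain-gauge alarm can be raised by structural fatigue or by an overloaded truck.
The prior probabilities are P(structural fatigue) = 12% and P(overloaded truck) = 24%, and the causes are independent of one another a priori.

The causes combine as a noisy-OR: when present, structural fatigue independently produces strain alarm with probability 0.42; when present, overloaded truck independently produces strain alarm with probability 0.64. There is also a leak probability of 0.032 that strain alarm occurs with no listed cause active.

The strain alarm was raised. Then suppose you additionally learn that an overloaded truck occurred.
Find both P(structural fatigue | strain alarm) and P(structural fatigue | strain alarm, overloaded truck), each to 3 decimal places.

Under noisy-OR, P(strain alarm | causes) = 1 − (1−0.032)·∏(1−qᵢ) over the active causes.
P(strain alarm) = 0.032×0.88×0.76 + 0.65152×0.88×0.24 + 0.43856×0.12×0.76 + 0.797882×0.12×0.24 = 0.021402 + 0.137601 + 0.039997 + 0.022979 = 0.221979
Of this, 0.062976 comes from 0.039997 + 0.022979 (the structural fatigue=true cases).
Hence the posterior is 0.062976/0.221979 ≈ 0.284.

Now also conditioning on overloaded truck=true:
By total probability over both values of structural fatigue:
  P(strain alarm | overloaded truck) = 0.65152*0.88 + 0.797882*0.12
        = 0.573338 + 0.095746 = 0.669084
Configurations with structural fatigue contribute 0.095746, so
  P(structural fatigue | strain alarm, overloaded truck) = 0.095746 / 0.669084 ≈ 0.143
The drop from 0.284 to 0.143 is the explaining-away (discounting) effect.

P(structural fatigue | strain alarm) ≈ 0.284; P(structural fatigue | strain alarm, overloaded truck) ≈ 0.143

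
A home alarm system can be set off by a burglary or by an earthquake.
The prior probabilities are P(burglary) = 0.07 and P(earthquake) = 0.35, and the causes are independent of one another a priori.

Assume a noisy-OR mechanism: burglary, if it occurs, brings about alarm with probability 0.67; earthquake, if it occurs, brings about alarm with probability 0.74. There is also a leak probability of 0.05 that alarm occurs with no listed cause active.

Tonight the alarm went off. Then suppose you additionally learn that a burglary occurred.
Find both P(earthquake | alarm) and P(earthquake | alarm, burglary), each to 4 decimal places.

Under noisy-OR, P(alarm | causes) = 1 − (1−0.05)·∏(1−qᵢ) over the active causes.
Weight on earthquake=true, given the evidence: 0.245101 + 0.022503 = 0.267604
Denominator P(alarm): 0.05*0.93*0.65 + 0.753*0.93*0.35 + 0.6865*0.07*0.65 + 0.91849*0.07*0.35 = 0.329065
Posterior = 0.267604 / 0.329065 ≈ 0.8132

Now condition on the additional information:
By total probability over both values of earthquake:
  P(alarm | burglary) = 0.6865×0.65 + 0.91849×0.35
        = 0.446225 + 0.321471 = 0.767696
The terms with earthquake present sum to 0.321471, so
  P(earthquake | alarm, burglary) = 0.321471 / 0.767696 ≈ 0.4187
This is intercausal reasoning (explaining away): once burglary accounts for the alarm, earthquake becomes less likely.

P(earthquake | alarm) ≈ 0.8132; P(earthquake | alarm, burglary) ≈ 0.4187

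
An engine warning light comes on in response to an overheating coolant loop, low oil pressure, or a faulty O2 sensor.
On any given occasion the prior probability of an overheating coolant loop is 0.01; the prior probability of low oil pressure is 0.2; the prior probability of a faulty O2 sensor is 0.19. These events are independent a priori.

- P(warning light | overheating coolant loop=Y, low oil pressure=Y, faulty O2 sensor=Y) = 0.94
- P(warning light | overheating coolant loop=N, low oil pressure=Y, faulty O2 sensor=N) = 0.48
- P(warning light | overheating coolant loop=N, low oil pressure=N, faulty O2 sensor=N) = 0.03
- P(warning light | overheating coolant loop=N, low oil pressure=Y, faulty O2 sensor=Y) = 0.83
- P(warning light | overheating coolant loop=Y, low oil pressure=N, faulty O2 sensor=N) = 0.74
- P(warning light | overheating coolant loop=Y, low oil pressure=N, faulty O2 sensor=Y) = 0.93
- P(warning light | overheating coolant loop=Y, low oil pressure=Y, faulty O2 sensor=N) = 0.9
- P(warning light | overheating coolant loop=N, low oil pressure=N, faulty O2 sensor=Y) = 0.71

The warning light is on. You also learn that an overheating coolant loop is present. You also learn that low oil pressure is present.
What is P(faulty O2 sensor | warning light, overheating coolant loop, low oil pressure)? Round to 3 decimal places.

P(faulty O2 sensor | warning light, overheating coolant loop, low oil pressure) ≈ 0.197

P(warning light | overheating coolant loop, low oil pressure) = 0.9×0.81 + 0.94×0.19 = 0.729000 + 0.178600 = 0.907600
The faulty O2 sensor-present share is 0.94×0.19 = 0.178600.
So P(faulty O2 sensor | warning light, overheating coolant loop, low oil pressure) = 0.178600/0.907600 ≈ 0.197.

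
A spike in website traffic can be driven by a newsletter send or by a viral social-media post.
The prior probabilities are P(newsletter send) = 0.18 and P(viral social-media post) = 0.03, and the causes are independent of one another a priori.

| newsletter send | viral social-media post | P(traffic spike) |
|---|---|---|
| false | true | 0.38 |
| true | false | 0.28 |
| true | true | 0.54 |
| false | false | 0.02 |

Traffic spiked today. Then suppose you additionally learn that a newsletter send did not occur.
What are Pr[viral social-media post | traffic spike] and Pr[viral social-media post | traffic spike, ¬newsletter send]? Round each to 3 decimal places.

P(traffic spike) = 0.02·0.82·0.97 + 0.38·0.82·0.03 + 0.28·0.18·0.97 + 0.54·0.18·0.03 = 0.015908 + 0.009348 + 0.048888 + 0.002916 = 0.077060
Of this, 0.012264 comes from 0.009348 + 0.002916 (the viral social-media post=true cases).
P(viral social-media post | traffic spike) = 0.012264 / 0.077060 ≈ 0.159

With the extra evidence:
P(traffic spike | ¬newsletter send) = 0.02×0.97 + 0.38×0.03 = 0.019400 + 0.011400 = 0.030800
Of this, 0.011400 comes from 0.38×0.03 (the viral social-media post=true cases).
So P(viral social-media post | traffic spike, ¬newsletter send) = 0.011400/0.030800 ≈ 0.370.

Pr[viral social-media post | traffic spike] ≈ 0.159; Pr[viral social-media post | traffic spike, ¬newsletter send] ≈ 0.370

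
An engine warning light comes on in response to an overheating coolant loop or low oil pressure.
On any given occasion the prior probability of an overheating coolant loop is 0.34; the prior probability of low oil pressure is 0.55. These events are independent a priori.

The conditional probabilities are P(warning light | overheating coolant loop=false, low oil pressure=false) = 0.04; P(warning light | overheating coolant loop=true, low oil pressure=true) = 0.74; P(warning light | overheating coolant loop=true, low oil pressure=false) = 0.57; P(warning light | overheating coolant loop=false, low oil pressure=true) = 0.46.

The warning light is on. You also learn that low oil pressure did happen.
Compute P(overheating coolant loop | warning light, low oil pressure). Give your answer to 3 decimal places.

P(overheating coolant loop | warning light, low oil pressure) ≈ 0.453

P(warning light | low oil pressure) = 0.46·0.66 + 0.74·0.34 = 0.303600 + 0.251600 = 0.555200
Of this, 0.251600 comes from 0.74·0.34 (the overheating coolant loop=true cases).
P(overheating coolant loop | warning light, low oil pressure) = 0.251600 / 0.555200 ≈ 0.453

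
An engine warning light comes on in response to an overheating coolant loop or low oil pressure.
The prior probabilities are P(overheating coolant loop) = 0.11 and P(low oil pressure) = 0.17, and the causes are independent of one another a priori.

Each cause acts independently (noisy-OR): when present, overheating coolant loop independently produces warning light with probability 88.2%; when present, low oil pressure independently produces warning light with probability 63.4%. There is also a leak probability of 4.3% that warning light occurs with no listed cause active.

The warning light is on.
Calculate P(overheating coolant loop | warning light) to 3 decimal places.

Under noisy-OR, P(warning light | causes) = 1 − (1−0.043)·∏(1−qᵢ) over the active causes.
Enumerate the 4 (overheating coolant loop, low oil pressure) configurations and weight by the priors:
  P(warning light) = 0.043·0.89·0.83 + 0.649738·0.89·0.17 + 0.887074·0.11·0.83 + 0.958669·0.11·0.17
        = 0.031764 + 0.098305 + 0.080990 + 0.017927 = 0.228986
Keeping only the overheating coolant loop-present terms gives 0.098917, so
  P(overheating coolant loop | warning light) = 0.098917 / 0.228986 ≈ 0.432

P(overheating coolant loop | warning light) ≈ 0.432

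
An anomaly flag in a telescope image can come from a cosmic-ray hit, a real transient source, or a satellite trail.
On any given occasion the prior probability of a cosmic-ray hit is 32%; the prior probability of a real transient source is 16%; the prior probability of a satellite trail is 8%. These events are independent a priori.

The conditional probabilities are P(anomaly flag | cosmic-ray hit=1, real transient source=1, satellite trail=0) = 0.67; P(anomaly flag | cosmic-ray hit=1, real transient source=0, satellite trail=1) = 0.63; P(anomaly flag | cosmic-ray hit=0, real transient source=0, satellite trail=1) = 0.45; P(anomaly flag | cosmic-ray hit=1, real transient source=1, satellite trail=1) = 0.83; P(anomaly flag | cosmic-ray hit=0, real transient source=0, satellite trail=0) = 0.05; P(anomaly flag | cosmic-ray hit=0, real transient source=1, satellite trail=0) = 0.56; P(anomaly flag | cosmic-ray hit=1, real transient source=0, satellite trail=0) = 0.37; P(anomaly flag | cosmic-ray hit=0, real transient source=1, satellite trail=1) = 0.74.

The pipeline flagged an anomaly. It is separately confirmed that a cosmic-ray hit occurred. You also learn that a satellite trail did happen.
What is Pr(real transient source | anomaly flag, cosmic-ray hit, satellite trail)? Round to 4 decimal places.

Pr(real transient source | anomaly flag, cosmic-ray hit, satellite trail) ≈ 0.2006

Weight on real transient source=true, given the evidence: 0.83×0.16 = 0.132800
Normalizer over all consistent configurations: 0.63×0.84 + 0.83×0.16 = 0.662000
P(real transient source | anomaly flag, cosmic-ray hit, satellite trail) = 0.132800/0.662000 ≈ 0.2006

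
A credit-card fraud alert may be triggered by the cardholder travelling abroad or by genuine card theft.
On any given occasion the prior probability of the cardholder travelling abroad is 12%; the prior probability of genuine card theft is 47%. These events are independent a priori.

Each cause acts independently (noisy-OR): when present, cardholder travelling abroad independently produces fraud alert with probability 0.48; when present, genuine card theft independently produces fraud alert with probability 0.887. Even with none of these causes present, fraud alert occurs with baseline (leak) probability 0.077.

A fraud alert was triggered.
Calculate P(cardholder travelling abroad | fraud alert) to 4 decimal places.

P(cardholder travelling abroad | fraud alert) ≈ 0.1754

Under noisy-OR, P(fraud alert | causes) = 1 − (1−0.077)·∏(1−qᵢ) over the active causes.
Numerator (weight on configurations with cardholder travelling abroad): 0.033075 + 0.053341 = 0.086416
The normalizing constant is 0.077·0.88·0.53 + 0.895701·0.88·0.47 + 0.52004·0.12·0.53 + 0.945765·0.12·0.47 = 0.492791
Posterior = 0.086416 / 0.492791 ≈ 0.1754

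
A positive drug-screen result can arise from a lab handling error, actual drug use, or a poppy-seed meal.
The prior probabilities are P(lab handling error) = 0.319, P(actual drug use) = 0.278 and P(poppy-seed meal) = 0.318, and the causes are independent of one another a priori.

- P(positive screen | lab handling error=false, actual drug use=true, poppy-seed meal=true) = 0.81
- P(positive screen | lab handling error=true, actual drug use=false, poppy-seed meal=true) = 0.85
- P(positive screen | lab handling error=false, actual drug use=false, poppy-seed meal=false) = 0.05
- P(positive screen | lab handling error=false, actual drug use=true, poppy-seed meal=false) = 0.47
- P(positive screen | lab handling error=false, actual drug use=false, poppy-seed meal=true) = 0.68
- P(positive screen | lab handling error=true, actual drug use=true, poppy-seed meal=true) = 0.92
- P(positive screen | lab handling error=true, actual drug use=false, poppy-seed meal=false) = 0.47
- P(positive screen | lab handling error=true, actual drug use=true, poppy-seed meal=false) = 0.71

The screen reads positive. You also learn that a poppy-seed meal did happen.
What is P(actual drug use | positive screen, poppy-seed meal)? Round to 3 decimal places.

P(actual drug use | positive screen, poppy-seed meal) ≈ 0.307

P(positive screen | poppy-seed meal) = 0.68×0.681×0.722 + 0.81×0.681×0.278 + 0.85×0.319×0.722 + 0.92×0.319×0.278 = 0.334344 + 0.153348 + 0.195770 + 0.081587 = 0.765049
The actual drug use-present share is 0.153348 + 0.081587 = 0.234935.
P(actual drug use | positive screen, poppy-seed meal) = 0.234935 / 0.765049 ≈ 0.307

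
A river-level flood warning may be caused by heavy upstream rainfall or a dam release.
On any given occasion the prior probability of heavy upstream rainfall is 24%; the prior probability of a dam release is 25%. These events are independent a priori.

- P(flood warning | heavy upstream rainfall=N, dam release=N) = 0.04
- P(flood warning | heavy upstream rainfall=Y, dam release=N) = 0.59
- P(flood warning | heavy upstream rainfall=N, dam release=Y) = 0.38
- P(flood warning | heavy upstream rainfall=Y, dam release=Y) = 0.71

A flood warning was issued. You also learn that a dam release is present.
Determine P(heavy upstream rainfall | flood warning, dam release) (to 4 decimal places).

For the numerator, keep only heavy upstream rainfall=true terms: 0.71*0.24 = 0.170400
The normalizing constant is 0.38*0.76 + 0.71*0.24 = 0.459200
P(heavy upstream rainfall | flood warning, dam release) = 0.170400/0.459200 ≈ 0.3711

P(heavy upstream rainfall | flood warning, dam release) ≈ 0.3711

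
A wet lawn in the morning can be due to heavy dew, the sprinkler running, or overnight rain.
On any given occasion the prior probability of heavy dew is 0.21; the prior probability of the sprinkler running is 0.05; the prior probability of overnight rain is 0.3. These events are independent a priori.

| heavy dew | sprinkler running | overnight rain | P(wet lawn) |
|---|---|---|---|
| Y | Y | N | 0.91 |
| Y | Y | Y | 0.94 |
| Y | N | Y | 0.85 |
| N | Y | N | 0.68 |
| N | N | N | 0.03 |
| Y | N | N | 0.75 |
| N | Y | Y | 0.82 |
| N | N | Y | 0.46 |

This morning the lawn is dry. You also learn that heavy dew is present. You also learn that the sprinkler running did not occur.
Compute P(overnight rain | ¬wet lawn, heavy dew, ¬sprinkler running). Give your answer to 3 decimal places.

P(¬wet lawn | heavy dew, ¬sprinkler running) = 0.25*0.7 + 0.15*0.3 = 0.175000 + 0.045000 = 0.220000
The overnight rain-present share is 0.15*0.3 = 0.045000.
So P(overnight rain | ¬wet lawn, heavy dew, ¬sprinkler running) = 0.045000/0.220000 ≈ 0.205.

P(overnight rain | ¬wet lawn, heavy dew, ¬sprinkler running) ≈ 0.205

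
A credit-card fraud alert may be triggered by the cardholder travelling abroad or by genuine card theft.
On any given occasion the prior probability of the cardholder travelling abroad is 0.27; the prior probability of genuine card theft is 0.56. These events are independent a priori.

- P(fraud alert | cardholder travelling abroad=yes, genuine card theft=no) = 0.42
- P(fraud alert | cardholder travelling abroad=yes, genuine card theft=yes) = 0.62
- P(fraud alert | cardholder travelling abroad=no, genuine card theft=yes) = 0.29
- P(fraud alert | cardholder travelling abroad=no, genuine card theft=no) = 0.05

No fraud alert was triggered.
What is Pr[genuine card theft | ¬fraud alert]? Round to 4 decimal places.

By total probability over the 4 (cardholder travelling abroad, genuine card theft) configurations:
  P(¬fraud alert) = 0.95×0.73×0.44 + 0.71×0.73×0.56 + 0.58×0.27×0.44 + 0.38×0.27×0.56
        = 0.305140 + 0.290248 + 0.068904 + 0.057456 = 0.721748
Configurations with genuine card theft contribute 0.347704, so
  P(genuine card theft | ¬fraud alert) = 0.347704 / 0.721748 ≈ 0.4818

Pr[genuine card theft | ¬fraud alert] ≈ 0.4818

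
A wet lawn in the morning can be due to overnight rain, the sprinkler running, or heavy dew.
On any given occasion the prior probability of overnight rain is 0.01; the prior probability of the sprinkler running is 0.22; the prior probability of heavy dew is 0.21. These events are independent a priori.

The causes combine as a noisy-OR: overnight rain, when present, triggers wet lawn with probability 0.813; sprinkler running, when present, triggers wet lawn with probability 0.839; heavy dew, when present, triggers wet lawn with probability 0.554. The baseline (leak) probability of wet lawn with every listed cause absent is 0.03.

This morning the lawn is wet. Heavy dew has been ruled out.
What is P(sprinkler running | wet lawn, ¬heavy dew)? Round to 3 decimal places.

Under noisy-OR, P(wet lawn | causes) = 1 − (1−0.03)·∏(1−qᵢ) over the active causes.
Weight on sprinkler running=true, given the evidence: 0.183786 + 0.002136 = 0.185922
Denominator P(wet lawn | ¬heavy dew): 0.03·0.99·0.78 + 0.84383·0.99·0.22 + 0.81861·0.01·0.78 + 0.970796·0.01·0.22 = 0.215473
Posterior = 0.185922 / 0.215473 ≈ 0.863

P(sprinkler running | wet lawn, ¬heavy dew) ≈ 0.863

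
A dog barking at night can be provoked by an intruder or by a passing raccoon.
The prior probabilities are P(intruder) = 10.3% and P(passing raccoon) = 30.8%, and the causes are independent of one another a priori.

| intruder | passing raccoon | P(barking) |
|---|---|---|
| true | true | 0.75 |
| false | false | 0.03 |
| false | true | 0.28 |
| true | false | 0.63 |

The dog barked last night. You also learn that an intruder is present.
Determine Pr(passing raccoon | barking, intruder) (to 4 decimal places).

For the numerator, keep only passing raccoon=true terms: 0.75*0.308 = 0.231000
Denominator P(barking | intruder): 0.63*0.692 + 0.75*0.308 = 0.666960
P(passing raccoon | barking, intruder) = 0.231000/0.666960 ≈ 0.3463

Pr(passing raccoon | barking, intruder) ≈ 0.3463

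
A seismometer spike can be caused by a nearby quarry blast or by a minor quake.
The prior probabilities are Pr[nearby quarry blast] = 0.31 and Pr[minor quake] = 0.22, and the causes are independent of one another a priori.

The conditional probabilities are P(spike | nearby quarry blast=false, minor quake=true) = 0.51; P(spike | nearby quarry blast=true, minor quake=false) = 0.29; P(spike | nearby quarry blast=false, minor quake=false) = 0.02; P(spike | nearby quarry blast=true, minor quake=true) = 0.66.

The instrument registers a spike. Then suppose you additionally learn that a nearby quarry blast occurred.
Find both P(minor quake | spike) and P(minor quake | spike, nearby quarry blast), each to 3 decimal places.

Enumerate the 4 (nearby quarry blast, minor quake) configurations and weight by the priors:
  P(spike) = 0.02*0.69*0.78 + 0.51*0.69*0.22 + 0.29*0.31*0.78 + 0.66*0.31*0.22
        = 0.010764 + 0.077418 + 0.070122 + 0.045012 = 0.203316
Configurations with minor quake contribute 0.122430, so
  P(minor quake | spike) = 0.122430 / 0.203316 ≈ 0.602

Now condition on the additional information:
Weight on minor quake=true, given the evidence: 0.66*0.22 = 0.145200
Denominator P(spike | nearby quarry blast): 0.29*0.78 + 0.66*0.22 = 0.371400
Posterior = 0.145200 / 0.371400 ≈ 0.391
Conditioning on nearby quarry blast lowers the posterior on minor quake: the classic explaining-away effect in a common-effect structure.

P(minor quake | spike) ≈ 0.602; P(minor quake | spike, nearby quarry blast) ≈ 0.391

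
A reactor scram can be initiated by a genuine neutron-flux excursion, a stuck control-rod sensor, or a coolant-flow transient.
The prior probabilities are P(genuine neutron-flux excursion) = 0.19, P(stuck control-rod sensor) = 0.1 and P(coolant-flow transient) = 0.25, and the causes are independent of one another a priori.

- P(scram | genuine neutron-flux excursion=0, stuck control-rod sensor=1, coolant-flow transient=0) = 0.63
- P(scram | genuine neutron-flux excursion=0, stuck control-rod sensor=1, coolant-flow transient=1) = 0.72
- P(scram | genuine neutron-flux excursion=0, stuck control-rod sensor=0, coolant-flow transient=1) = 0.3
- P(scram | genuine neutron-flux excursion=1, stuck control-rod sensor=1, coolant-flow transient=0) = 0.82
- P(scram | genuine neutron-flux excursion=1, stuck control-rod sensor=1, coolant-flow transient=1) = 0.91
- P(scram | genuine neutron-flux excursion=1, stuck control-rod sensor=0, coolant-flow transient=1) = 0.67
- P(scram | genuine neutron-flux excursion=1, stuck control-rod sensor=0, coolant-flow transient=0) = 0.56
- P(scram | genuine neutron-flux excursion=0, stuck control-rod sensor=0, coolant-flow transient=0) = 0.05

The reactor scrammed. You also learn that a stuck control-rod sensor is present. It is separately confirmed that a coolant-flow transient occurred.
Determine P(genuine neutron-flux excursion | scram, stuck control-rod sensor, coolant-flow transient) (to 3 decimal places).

By total probability over both values of genuine neutron-flux excursion:
  P(scram | stuck control-rod sensor, coolant-flow transient) = 0.72*0.81 + 0.91*0.19
        = 0.583200 + 0.172900 = 0.756100
The terms with genuine neutron-flux excursion present sum to 0.172900, so
  P(genuine neutron-flux excursion | scram, stuck control-rod sensor, coolant-flow transient) = 0.172900 / 0.756100 ≈ 0.229

P(genuine neutron-flux excursion | scram, stuck control-rod sensor, coolant-flow transient) ≈ 0.229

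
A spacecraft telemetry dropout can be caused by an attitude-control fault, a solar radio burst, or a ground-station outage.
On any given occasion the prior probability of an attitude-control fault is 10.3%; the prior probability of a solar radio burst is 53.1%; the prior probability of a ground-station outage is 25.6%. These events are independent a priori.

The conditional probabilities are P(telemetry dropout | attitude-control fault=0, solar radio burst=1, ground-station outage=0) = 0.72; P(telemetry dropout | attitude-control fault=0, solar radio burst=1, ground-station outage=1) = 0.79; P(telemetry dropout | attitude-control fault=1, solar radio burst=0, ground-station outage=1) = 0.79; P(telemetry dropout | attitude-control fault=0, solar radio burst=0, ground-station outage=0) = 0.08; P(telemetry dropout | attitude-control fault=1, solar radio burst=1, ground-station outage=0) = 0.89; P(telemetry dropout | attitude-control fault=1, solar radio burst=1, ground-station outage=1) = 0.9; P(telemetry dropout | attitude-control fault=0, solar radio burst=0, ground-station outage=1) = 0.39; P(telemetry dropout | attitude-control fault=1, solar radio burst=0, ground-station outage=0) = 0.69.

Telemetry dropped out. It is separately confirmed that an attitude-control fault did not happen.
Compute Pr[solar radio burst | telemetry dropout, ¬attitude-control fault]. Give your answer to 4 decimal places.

Pr[solar radio burst | telemetry dropout, ¬attitude-control fault] ≈ 0.8398

Enumerate the 4 (solar radio burst, ground-station outage) configurations and weight by the priors:
  P(telemetry dropout | ¬attitude-control fault) = 0.08×0.469×0.744 + 0.39×0.469×0.256 + 0.72×0.531×0.744 + 0.79×0.531×0.256
        = 0.027915 + 0.046825 + 0.284446 + 0.107389 = 0.466575
Configurations with solar radio burst contribute 0.391835, so
  P(solar radio burst | telemetry dropout, ¬attitude-control fault) = 0.391835 / 0.466575 ≈ 0.8398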